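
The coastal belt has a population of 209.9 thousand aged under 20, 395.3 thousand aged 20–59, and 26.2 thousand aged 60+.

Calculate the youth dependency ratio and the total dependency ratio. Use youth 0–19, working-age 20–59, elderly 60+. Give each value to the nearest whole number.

Youth dependency ratio = 209.9 / 395.3 × 100 = 53
Total dependency ratio = (209.9 + 26.2) / 395.3 × 100 = 236.1 / 395.3 × 100 = 60

Youth dependency ratio: 53
Total dependency ratio: 60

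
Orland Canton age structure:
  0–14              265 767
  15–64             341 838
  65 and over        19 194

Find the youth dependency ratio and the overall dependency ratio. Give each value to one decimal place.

Youth dependency ratio = 265 767 / 341 838 × 100 = 77.7
Total dependency ratio = (265 767 + 19 194) / 341 838 × 100 = 284 961 / 341 838 × 100 = 83.4

Youth dependency ratio: 77.7
Total dependency ratio: 83.4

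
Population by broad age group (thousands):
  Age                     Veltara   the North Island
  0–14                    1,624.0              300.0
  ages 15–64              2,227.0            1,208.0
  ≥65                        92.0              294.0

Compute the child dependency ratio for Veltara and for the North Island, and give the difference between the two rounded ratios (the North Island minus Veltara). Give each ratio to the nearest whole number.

Veltara: 1,624.0 / 2,227.0 × 100 = 73
the North Island: 300.0 / 1,208.0 × 100 = 25

Veltara: 73
the North Island: 25
Difference: -48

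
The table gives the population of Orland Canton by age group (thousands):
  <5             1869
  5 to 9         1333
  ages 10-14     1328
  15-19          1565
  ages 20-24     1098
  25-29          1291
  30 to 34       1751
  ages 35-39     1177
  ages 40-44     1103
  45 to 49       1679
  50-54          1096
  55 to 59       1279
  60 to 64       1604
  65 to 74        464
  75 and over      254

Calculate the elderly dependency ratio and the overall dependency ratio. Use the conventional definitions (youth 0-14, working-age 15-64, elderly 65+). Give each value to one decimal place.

Old-age dependency ratio: 5.3
Total dependency ratio: 38.5

0–14: 1869 + 1333 + 1328 = 4530
15–64: 1565 + 1098 + 1291 + 1751 + 1177 + 1103 + 1679 + 1096 + 1279 + 1604 = 13643
65+: 464 + 254 = 718
Old-age dependency ratio = 718 / 13643 × 100 = 5.3
Total dependency ratio = (4530 + 718) / 13643 × 100 = 5248 / 13643 × 100 = 38.5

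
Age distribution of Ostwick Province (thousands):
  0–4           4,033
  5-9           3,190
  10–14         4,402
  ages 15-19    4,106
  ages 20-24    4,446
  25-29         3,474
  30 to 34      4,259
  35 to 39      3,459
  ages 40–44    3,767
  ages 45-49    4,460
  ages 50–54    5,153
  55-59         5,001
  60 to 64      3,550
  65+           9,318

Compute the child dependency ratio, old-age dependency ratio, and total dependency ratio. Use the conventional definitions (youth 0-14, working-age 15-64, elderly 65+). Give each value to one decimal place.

0–14: 4,033 + 3,190 + 4,402 = 11,625
15–64: 4,106 + 4,446 + 3,474 + 4,259 + 3,459 + 3,767 + 4,460 + 5,153 + 5,001 + 3,550 = 41,675
65+: 9,318
Youth dependency ratio = 11,625 / 41,675 × 100 = 27.9
Old-age dependency ratio = 9,318 / 41,675 × 100 = 22.4
Total dependency ratio = (11,625 + 9,318) / 41,675 × 100 = 20,943 / 41,675 × 100 = 50.3

Youth dependency ratio: 27.9
Old-age dependency ratio: 22.4
Total dependency ratio: 50.3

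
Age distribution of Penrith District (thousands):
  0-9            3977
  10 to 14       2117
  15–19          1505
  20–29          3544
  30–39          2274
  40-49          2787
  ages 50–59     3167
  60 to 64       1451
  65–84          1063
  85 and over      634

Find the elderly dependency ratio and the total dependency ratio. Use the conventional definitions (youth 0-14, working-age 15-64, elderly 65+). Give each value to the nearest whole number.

0–14: 3977 + 2117 = 6094
15–64: 1505 + 3544 + 2274 + 2787 + 3167 + 1451 = 14728
65+: 1063 + 634 = 1697
Old-age dependency ratio = 1697 / 14728 × 100 = 12
Total dependency ratio = (6094 + 1697) / 14728 × 100 = 7791 / 14728 × 100 = 53

Old-age dependency ratio: 12
Total dependency ratio: 53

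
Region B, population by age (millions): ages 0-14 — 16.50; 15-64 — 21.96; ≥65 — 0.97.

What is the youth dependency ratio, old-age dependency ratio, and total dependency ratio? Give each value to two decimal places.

Youth dependency ratio = 16.50 / 21.96 × 100 = 75.14
Old-age dependency ratio = 0.97 / 21.96 × 100 = 4.42
Total dependency ratio = (16.50 + 0.97) / 21.96 × 100 = 17.47 / 21.96 × 100 = 79.55

Youth dependency ratio: 75.14
Old-age dependency ratio: 4.42
Total dependency ratio: 79.55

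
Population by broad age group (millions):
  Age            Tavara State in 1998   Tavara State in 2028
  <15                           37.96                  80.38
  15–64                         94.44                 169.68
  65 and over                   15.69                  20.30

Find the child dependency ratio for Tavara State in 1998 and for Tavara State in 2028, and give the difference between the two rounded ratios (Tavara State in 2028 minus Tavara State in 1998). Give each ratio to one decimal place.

Tavara State in 1998: 40.2
Tavara State in 2028: 47.4
Difference: +7.2

Tavara State in 1998: 37.96 / 94.44 × 100 = 40.2
Tavara State in 2028: 80.38 / 169.68 × 100 = 47.4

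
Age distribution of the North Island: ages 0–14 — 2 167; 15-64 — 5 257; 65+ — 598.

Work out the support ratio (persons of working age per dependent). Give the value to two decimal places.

Support ratio: 1.90

Support ratio = 5 257 / (2 167 + 598) = 5 257 / 2 765 = 1.90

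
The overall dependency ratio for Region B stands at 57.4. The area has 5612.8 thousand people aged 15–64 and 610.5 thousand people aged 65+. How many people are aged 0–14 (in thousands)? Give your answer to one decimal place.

Total dependency ratio = (youth + elderly) / working-age × 100
57.4 = (Y + 610.5) / 5612.8 × 100
⇒ 2611.2

Aged 0–14: 2611.2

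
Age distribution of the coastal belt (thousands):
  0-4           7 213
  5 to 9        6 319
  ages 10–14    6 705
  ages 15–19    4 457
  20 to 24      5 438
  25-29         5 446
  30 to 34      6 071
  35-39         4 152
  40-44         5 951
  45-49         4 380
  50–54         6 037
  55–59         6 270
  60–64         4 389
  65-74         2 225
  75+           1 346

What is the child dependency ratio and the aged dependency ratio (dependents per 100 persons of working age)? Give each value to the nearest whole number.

Youth dependency ratio: 38
Old-age dependency ratio: 7

0–14: 7 213 + 6 319 + 6 705 = 20 237
15–64: 4 457 + 5 438 + 5 446 + 6 071 + 4 152 + 5 951 + 4 380 + 6 037 + 6 270 + 4 389 = 52 591
65+: 2 225 + 1 346 = 3 571
Youth dependency ratio = 20 237 / 52 591 × 100 = 38
Old-age dependency ratio = 3 571 / 52 591 × 100 = 7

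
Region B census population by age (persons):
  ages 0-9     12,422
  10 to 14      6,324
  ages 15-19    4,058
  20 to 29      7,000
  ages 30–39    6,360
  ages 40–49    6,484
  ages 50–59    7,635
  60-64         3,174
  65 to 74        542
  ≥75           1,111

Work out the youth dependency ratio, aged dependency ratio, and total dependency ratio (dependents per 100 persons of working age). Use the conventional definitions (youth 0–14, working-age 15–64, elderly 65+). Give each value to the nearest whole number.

0–14: 12,422 + 6,324 = 18,746
15–64: 4,058 + 7,000 + 6,360 + 6,484 + 7,635 + 3,174 = 34,711
65+: 542 + 1,111 = 1,653
Youth dependency ratio = 18,746 / 34,711 × 100 = 54
Old-age dependency ratio = 1,653 / 34,711 × 100 = 5
Total dependency ratio = (18,746 + 1,653) / 34,711 × 100 = 20,399 / 34,711 × 100 = 59

Youth dependency ratio: 54
Old-age dependency ratio: 5
Total dependency ratio: 59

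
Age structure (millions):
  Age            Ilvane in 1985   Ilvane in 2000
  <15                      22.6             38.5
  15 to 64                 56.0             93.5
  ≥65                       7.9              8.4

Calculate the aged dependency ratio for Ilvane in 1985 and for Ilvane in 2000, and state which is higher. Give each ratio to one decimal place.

Ilvane in 1985: 7.9 / 56.0 × 100 = 14.1
Ilvane in 2000: 8.4 / 93.5 × 100 = 9.0

Ilvane in 1985: 14.1
Ilvane in 2000: 9.0
Higher: Ilvane in 1985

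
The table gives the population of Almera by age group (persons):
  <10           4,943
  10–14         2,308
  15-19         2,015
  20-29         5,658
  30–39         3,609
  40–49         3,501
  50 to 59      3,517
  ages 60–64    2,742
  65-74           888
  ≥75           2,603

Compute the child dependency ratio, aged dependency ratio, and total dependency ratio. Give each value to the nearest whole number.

Youth dependency ratio: 34
Old-age dependency ratio: 17
Total dependency ratio: 51

0–14: 4,943 + 2,308 = 7,251
15–64: 2,015 + 5,658 + 3,609 + 3,501 + 3,517 + 2,742 = 21,042
65+: 888 + 2,603 = 3,491
Youth dependency ratio = 7,251 / 21,042 × 100 = 34
Old-age dependency ratio = 3,491 / 21,042 × 100 = 17
Total dependency ratio = (7,251 + 3,491) / 21,042 × 100 = 10,742 / 21,042 × 100 = 51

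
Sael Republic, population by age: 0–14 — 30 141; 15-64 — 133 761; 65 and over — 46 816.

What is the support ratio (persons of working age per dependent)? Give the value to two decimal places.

Support ratio: 1.74

Support ratio = 133 761 / (30 141 + 46 816) = 133 761 / 76 957 = 1.74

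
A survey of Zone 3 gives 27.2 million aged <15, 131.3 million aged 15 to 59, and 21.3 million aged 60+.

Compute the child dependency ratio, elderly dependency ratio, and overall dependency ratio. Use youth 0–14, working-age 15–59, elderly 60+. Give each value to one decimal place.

Youth dependency ratio: 20.7
Old-age dependency ratio: 16.2
Total dependency ratio: 36.9

Youth dependency ratio = 27.2 / 131.3 × 100 = 20.7
Old-age dependency ratio = 21.3 / 131.3 × 100 = 16.2
Total dependency ratio = (27.2 + 21.3) / 131.3 × 100 = 48.5 / 131.3 × 100 = 36.9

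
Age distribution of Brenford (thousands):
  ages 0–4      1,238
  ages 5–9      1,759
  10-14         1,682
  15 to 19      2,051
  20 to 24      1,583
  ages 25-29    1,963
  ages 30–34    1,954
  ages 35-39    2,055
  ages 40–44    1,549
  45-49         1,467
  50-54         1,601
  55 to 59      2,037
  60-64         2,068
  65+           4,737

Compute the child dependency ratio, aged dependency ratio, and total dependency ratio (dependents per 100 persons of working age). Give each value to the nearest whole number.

0–14: 1,238 + 1,759 + 1,682 = 4,679
15–64: 2,051 + 1,583 + 1,963 + 1,954 + 2,055 + 1,549 + 1,467 + 1,601 + 2,037 + 2,068 = 18,328
65+: 4,737
Youth dependency ratio = 4,679 / 18,328 × 100 = 26
Old-age dependency ratio = 4,737 / 18,328 × 100 = 26
Total dependency ratio = (4,679 + 4,737) / 18,328 × 100 = 9,416 / 18,328 × 100 = 51

Youth dependency ratio: 26
Old-age dependency ratio: 26
Total dependency ratio: 51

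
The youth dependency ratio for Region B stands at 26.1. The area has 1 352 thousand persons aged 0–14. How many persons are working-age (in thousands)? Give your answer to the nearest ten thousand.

Working-age: 5 180

Youth dependency ratio = youth / working-age × 100
26.1 = 1 352 / W × 100
⇒ 5 180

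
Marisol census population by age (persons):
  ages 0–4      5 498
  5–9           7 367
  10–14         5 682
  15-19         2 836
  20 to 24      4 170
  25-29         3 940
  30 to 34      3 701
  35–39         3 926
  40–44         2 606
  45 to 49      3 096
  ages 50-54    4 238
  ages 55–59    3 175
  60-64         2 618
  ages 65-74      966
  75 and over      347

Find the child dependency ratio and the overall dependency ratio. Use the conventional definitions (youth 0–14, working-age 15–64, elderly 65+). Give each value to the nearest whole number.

Youth dependency ratio: 54
Total dependency ratio: 58

0–14: 5 498 + 7 367 + 5 682 = 18 547
15–64: 2 836 + 4 170 + 3 940 + 3 701 + 3 926 + 2 606 + 3 096 + 4 238 + 3 175 + 2 618 = 34 306
65+: 966 + 347 = 1 313
Youth dependency ratio = 18 547 / 34 306 × 100 = 54
Total dependency ratio = (18 547 + 1 313) / 34 306 × 100 = 19 860 / 34 306 × 100 = 58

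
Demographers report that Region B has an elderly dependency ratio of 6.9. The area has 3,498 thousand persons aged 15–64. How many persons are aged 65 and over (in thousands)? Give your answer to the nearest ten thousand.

Aged 65 and over: 240

Old-age dependency ratio = elderly / working-age × 100
6.9 = E / 3,498 × 100
⇒ 240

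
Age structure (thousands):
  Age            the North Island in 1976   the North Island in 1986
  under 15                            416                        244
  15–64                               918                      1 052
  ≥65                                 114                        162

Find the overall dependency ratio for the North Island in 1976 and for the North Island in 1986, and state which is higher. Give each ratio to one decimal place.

the North Island in 1976: (416 + 114) / 918 × 100 = 530 / 918 × 100 = 57.7
the North Island in 1986: (244 + 162) / 1 052 × 100 = 406 / 1 052 × 100 = 38.6

the North Island in 1976: 57.7
the North Island in 1986: 38.6
Higher: the North Island in 1976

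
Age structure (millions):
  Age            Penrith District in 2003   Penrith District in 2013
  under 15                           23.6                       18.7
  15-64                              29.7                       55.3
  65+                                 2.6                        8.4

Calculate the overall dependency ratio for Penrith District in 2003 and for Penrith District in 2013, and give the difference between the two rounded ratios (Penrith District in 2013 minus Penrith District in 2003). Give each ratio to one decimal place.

Penrith District in 2003: (23.6 + 2.6) / 29.7 × 100 = 26.2 / 29.7 × 100 = 88.2
Penrith District in 2013: (18.7 + 8.4) / 55.3 × 100 = 27.1 / 55.3 × 100 = 49.0

Penrith District in 2003: 88.2
Penrith District in 2013: 49.0
Difference: -39.2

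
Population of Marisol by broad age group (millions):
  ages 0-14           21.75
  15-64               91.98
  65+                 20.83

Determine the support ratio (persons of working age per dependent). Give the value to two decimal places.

Support ratio = 91.98 / (21.75 + 20.83) = 91.98 / 42.58 = 2.16

Support ratio: 2.16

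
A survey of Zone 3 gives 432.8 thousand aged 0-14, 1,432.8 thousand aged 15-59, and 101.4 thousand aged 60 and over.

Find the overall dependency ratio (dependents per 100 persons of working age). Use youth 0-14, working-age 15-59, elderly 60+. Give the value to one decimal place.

Total dependency ratio = (432.8 + 101.4) / 1,432.8 × 100 = 534.2 / 1,432.8 × 100 = 37.3

Total dependency ratio: 37.3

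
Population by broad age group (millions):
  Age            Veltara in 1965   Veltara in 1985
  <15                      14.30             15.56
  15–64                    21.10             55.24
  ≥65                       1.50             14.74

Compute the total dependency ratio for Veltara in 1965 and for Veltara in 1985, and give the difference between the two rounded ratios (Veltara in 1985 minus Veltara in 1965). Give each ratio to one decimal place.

Veltara in 1965: 74.9
Veltara in 1985: 54.9
Difference: -20.0

Veltara in 1965: (14.30 + 1.50) / 21.10 × 100 = 15.80 / 21.10 × 100 = 74.9
Veltara in 1985: (15.56 + 14.74) / 55.24 × 100 = 30.30 / 55.24 × 100 = 54.9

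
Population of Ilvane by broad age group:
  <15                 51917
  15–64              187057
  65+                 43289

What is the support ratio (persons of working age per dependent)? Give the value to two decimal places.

Support ratio = 187057 / (51917 + 43289) = 187057 / 95206 = 1.96

Support ratio: 1.96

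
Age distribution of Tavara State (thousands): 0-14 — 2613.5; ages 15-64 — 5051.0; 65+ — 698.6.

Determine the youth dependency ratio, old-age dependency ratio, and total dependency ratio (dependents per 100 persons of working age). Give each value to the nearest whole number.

Youth dependency ratio = 2613.5 / 5051.0 × 100 = 52
Old-age dependency ratio = 698.6 / 5051.0 × 100 = 14
Total dependency ratio = (2613.5 + 698.6) / 5051.0 × 100 = 3312.1 / 5051.0 × 100 = 66

Youth dependency ratio: 52
Old-age dependency ratio: 14
Total dependency ratio: 66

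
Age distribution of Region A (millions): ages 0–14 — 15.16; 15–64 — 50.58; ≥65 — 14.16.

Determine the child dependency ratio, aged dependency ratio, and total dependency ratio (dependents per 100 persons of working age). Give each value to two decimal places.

Youth dependency ratio: 29.97
Old-age dependency ratio: 28.00
Total dependency ratio: 57.97

Youth dependency ratio = 15.16 / 50.58 × 100 = 29.97
Old-age dependency ratio = 14.16 / 50.58 × 100 = 28.00
Total dependency ratio = (15.16 + 14.16) / 50.58 × 100 = 29.32 / 50.58 × 100 = 57.97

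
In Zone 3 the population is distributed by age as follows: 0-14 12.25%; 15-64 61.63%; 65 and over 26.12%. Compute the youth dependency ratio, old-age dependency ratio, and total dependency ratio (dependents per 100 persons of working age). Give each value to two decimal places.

Youth dependency ratio = 12.25 / 61.63 × 100 = 19.88
Old-age dependency ratio = 26.12 / 61.63 × 100 = 42.38
Total dependency ratio = (12.25 + 26.12) / 61.63 × 100 = 38.37 / 61.63 × 100 = 62.26

Youth dependency ratio: 19.88
Old-age dependency ratio: 42.38
Total dependency ratio: 62.26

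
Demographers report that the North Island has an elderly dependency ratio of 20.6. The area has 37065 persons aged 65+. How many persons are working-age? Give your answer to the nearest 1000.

Working-age: 180000

Old-age dependency ratio = elderly / working-age × 100
20.6 = 37065 / W × 100
⇒ 180000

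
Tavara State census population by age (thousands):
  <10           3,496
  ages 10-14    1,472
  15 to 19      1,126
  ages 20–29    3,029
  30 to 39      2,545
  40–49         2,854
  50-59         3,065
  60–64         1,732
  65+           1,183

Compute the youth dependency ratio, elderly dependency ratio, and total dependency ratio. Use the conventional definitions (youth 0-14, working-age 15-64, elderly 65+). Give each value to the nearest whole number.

0–14: 3,496 + 1,472 = 4,968
15–64: 1,126 + 3,029 + 2,545 + 2,854 + 3,065 + 1,732 = 14,351
65+: 1,183
Youth dependency ratio = 4,968 / 14,351 × 100 = 35
Old-age dependency ratio = 1,183 / 14,351 × 100 = 8
Total dependency ratio = (4,968 + 1,183) / 14,351 × 100 = 6,151 / 14,351 × 100 = 43

Youth dependency ratio: 35
Old-age dependency ratio: 8
Total dependency ratio: 43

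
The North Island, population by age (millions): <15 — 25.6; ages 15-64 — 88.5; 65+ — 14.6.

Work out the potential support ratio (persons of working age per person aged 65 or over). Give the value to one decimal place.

Potential support ratio: 6.1

Potential support ratio = 88.5 / 14.6 = 6.1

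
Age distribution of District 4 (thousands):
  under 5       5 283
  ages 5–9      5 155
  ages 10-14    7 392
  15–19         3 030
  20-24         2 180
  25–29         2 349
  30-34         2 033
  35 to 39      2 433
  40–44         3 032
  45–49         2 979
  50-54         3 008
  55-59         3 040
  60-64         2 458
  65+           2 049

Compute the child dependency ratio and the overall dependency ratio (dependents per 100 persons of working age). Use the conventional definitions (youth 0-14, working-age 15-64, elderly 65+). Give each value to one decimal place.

Youth dependency ratio: 67.2
Total dependency ratio: 74.9

0–14: 5 283 + 5 155 + 7 392 = 17 830
15–64: 3 030 + 2 180 + 2 349 + 2 033 + 2 433 + 3 032 + 2 979 + 3 008 + 3 040 + 2 458 = 26 542
65+: 2 049
Youth dependency ratio = 17 830 / 26 542 × 100 = 67.2
Total dependency ratio = (17 830 + 2 049) / 26 542 × 100 = 19 879 / 26 542 × 100 = 74.9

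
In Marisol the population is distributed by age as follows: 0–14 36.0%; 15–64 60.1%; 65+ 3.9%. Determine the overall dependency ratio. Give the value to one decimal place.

Total dependency ratio = (36.0 + 3.9) / 60.1 × 100 = 39.9 / 60.1 × 100 = 66.4

Total dependency ratio: 66.4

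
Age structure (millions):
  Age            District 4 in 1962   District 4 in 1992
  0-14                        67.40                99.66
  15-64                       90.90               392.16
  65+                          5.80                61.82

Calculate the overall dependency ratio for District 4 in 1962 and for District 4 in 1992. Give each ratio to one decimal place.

District 4 in 1962: 80.5
District 4 in 1992: 41.2

District 4 in 1962: (67.40 + 5.80) / 90.90 × 100 = 73.20 / 90.90 × 100 = 80.5
District 4 in 1992: (99.66 + 61.82) / 392.16 × 100 = 161.48 / 392.16 × 100 = 41.2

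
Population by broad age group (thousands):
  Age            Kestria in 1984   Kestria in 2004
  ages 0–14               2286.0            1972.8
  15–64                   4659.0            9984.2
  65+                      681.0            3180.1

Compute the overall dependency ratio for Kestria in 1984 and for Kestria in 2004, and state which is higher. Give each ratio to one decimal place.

Kestria in 1984: (2286.0 + 681.0) / 4659.0 × 100 = 2967.0 / 4659.0 × 100 = 63.7
Kestria in 2004: (1972.8 + 3180.1) / 9984.2 × 100 = 5152.9 / 9984.2 × 100 = 51.6

Kestria in 1984: 63.7
Kestria in 2004: 51.6
Higher: Kestria in 1984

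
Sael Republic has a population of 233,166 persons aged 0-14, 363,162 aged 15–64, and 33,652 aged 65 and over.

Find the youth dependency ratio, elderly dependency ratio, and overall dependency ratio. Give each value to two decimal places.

Youth dependency ratio = 233,166 / 363,162 × 100 = 64.20
Old-age dependency ratio = 33,652 / 363,162 × 100 = 9.27
Total dependency ratio = (233,166 + 33,652) / 363,162 × 100 = 266,818 / 363,162 × 100 = 73.47

Youth dependency ratio: 64.20
Old-age dependency ratio: 9.27
Total dependency ratio: 73.47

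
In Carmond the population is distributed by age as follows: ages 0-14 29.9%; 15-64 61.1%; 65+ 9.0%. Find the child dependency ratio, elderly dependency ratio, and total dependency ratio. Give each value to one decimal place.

Youth dependency ratio = 29.9 / 61.1 × 100 = 48.9
Old-age dependency ratio = 9.0 / 61.1 × 100 = 14.7
Total dependency ratio = (29.9 + 9.0) / 61.1 × 100 = 38.9 / 61.1 × 100 = 63.7

Youth dependency ratio: 48.9
Old-age dependency ratio: 14.7
Total dependency ratio: 63.7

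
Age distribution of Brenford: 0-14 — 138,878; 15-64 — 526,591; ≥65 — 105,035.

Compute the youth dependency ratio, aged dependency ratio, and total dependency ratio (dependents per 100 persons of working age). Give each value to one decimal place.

Youth dependency ratio: 26.4
Old-age dependency ratio: 19.9
Total dependency ratio: 46.3

Youth dependency ratio = 138,878 / 526,591 × 100 = 26.4
Old-age dependency ratio = 105,035 / 526,591 × 100 = 19.9
Total dependency ratio = (138,878 + 105,035) / 526,591 × 100 = 243,913 / 526,591 × 100 = 46.3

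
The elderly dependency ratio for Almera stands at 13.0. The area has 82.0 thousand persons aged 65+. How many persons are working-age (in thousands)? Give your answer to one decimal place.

Working-age: 630.8

Old-age dependency ratio = elderly / working-age × 100
13.0 = 82.0 / W × 100
⇒ 630.8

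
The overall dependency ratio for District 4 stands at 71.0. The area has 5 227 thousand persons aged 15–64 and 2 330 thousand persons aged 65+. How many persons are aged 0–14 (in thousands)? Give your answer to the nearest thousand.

Total dependency ratio = (youth + elderly) / working-age × 100
71.0 = (Y + 2 330) / 5 227 × 100
⇒ 1 381

Aged 0–14: 1 381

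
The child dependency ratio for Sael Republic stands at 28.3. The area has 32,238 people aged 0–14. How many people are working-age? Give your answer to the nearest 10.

Youth dependency ratio = youth / working-age × 100
28.3 = 32,238 / W × 100
⇒ 113,920

Working-age: 113,920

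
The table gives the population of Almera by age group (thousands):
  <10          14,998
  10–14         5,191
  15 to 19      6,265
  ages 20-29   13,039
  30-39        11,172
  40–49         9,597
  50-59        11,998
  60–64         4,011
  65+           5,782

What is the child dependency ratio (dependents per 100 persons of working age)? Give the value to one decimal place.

Youth dependency ratio: 36.0

0–14: 14,998 + 5,191 = 20,189
15–64: 6,265 + 13,039 + 11,172 + 9,597 + 11,998 + 4,011 = 56,082
65+: 5,782
Youth dependency ratio = 20,189 / 56,082 × 100 = 36.0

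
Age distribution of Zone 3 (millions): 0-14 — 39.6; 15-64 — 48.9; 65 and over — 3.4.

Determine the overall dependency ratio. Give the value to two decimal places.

Total dependency ratio = (39.6 + 3.4) / 48.9 × 100 = 43.0 / 48.9 × 100 = 87.93

Total dependency ratio: 87.93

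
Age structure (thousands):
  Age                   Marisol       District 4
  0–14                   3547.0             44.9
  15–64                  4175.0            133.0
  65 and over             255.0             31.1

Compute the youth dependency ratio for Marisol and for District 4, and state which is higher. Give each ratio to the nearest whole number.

Marisol: 3547.0 / 4175.0 × 100 = 85
District 4: 44.9 / 133.0 × 100 = 34

Marisol: 85
District 4: 34
Higher: Marisol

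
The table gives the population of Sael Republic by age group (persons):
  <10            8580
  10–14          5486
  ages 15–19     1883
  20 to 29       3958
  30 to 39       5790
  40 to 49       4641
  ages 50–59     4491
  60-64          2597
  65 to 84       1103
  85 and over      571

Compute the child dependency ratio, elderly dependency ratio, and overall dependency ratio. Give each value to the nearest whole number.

0–14: 8580 + 5486 = 14066
15–64: 1883 + 3958 + 5790 + 4641 + 4491 + 2597 = 23360
65+: 1103 + 571 = 1674
Youth dependency ratio = 14066 / 23360 × 100 = 60
Old-age dependency ratio = 1674 / 23360 × 100 = 7
Total dependency ratio = (14066 + 1674) / 23360 × 100 = 15740 / 23360 × 100 = 67

Youth dependency ratio: 60
Old-age dependency ratio: 7
Total dependency ratio: 67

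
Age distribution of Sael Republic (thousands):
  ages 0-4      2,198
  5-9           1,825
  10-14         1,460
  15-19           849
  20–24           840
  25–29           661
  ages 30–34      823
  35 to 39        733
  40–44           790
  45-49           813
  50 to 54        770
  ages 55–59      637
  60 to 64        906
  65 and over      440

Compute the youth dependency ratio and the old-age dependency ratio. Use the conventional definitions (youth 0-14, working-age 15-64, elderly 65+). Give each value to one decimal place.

0–14: 2,198 + 1,825 + 1,460 = 5,483
15–64: 849 + 840 + 661 + 823 + 733 + 790 + 813 + 770 + 637 + 906 = 7,822
65+: 440
Youth dependency ratio = 5,483 / 7,822 × 100 = 70.1
Old-age dependency ratio = 440 / 7,822 × 100 = 5.6

Youth dependency ratio: 70.1
Old-age dependency ratio: 5.6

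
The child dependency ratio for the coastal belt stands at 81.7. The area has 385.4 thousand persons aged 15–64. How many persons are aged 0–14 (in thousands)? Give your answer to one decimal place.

Youth dependency ratio = youth / working-age × 100
81.7 = Y / 385.4 × 100
⇒ 314.9

Aged 0–14: 314.9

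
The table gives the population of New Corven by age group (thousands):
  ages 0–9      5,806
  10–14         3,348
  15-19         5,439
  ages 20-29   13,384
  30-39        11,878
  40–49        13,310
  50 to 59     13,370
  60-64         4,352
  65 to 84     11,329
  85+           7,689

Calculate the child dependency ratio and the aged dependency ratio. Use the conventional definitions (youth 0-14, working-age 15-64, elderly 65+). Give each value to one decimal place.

Youth dependency ratio: 14.8
Old-age dependency ratio: 30.8

0–14: 5,806 + 3,348 = 9,154
15–64: 5,439 + 13,384 + 11,878 + 13,310 + 13,370 + 4,352 = 61,733
65+: 11,329 + 7,689 = 19,018
Youth dependency ratio = 9,154 / 61,733 × 100 = 14.8
Old-age dependency ratio = 19,018 / 61,733 × 100 = 30.8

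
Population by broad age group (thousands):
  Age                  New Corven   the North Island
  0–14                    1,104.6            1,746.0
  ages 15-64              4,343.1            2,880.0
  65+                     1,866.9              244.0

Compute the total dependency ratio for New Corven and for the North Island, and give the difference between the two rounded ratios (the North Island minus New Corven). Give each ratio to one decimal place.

New Corven: (1,104.6 + 1,866.9) / 4,343.1 × 100 = 2,971.5 / 4,343.1 × 100 = 68.4
the North Island: (1,746.0 + 244.0) / 2,880.0 × 100 = 1,990.0 / 2,880.0 × 100 = 69.1

New Corven: 68.4
the North Island: 69.1
Difference: +0.7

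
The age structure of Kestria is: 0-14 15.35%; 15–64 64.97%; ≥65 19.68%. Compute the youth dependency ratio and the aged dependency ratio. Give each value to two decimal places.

Youth dependency ratio: 23.63
Old-age dependency ratio: 30.29

Youth dependency ratio = 15.35 / 64.97 × 100 = 23.63
Old-age dependency ratio = 19.68 / 64.97 × 100 = 30.29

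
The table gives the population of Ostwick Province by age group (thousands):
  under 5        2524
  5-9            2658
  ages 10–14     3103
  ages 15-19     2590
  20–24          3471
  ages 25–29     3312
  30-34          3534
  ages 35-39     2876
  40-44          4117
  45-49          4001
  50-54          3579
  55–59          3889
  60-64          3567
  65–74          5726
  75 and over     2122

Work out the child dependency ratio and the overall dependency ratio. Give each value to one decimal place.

Youth dependency ratio: 23.7
Total dependency ratio: 46.2

0–14: 2524 + 2658 + 3103 = 8285
15–64: 2590 + 3471 + 3312 + 3534 + 2876 + 4117 + 4001 + 3579 + 3889 + 3567 = 34936
65+: 5726 + 2122 = 7848
Youth dependency ratio = 8285 / 34936 × 100 = 23.7
Total dependency ratio = (8285 + 7848) / 34936 × 100 = 16133 / 34936 × 100 = 46.2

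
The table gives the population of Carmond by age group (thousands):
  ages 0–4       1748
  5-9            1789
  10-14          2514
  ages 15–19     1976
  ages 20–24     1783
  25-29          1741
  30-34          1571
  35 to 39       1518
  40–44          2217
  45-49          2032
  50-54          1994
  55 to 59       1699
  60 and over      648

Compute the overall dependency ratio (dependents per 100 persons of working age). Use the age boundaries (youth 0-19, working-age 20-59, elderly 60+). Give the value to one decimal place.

0–19: 1748 + 1789 + 2514 + 1976 = 8027
20–59: 1783 + 1741 + 1571 + 1518 + 2217 + 2032 + 1994 + 1699 = 14555
60+: 648
Total dependency ratio = (8027 + 648) / 14555 × 100 = 8675 / 14555 × 100 = 59.6

Total dependency ratio: 59.6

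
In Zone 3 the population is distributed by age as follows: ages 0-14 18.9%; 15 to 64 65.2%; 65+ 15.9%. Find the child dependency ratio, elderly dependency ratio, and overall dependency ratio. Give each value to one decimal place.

Youth dependency ratio = 18.9 / 65.2 × 100 = 29.0
Old-age dependency ratio = 15.9 / 65.2 × 100 = 24.4
Total dependency ratio = (18.9 + 15.9) / 65.2 × 100 = 34.8 / 65.2 × 100 = 53.4

Youth dependency ratio: 29.0
Old-age dependency ratio: 24.4
Total dependency ratio: 53.4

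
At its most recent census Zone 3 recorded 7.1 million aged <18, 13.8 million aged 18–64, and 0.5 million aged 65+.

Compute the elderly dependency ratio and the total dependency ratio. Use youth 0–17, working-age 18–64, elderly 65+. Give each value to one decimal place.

Old-age dependency ratio: 3.6
Total dependency ratio: 55.1

Old-age dependency ratio = 0.5 / 13.8 × 100 = 3.6
Total dependency ratio = (7.1 + 0.5) / 13.8 × 100 = 7.6 / 13.8 × 100 = 55.1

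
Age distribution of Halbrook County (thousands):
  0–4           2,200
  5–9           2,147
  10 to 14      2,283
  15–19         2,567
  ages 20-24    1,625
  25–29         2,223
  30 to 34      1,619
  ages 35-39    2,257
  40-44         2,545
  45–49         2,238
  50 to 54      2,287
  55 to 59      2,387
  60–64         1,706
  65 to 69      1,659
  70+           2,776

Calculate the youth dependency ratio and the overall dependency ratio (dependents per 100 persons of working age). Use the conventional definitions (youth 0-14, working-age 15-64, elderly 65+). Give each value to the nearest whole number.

0–14: 2,200 + 2,147 + 2,283 = 6,630
15–64: 2,567 + 1,625 + 2,223 + 1,619 + 2,257 + 2,545 + 2,238 + 2,287 + 2,387 + 1,706 = 21,454
65+: 1,659 + 2,776 = 4,435
Youth dependency ratio = 6,630 / 21,454 × 100 = 31
Total dependency ratio = (6,630 + 4,435) / 21,454 × 100 = 11,065 / 21,454 × 100 = 52

Youth dependency ratio: 31
Total dependency ratio: 52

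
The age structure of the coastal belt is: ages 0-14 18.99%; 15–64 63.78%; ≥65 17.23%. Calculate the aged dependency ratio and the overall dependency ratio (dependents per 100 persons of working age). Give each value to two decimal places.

Old-age dependency ratio: 27.01
Total dependency ratio: 56.79

Old-age dependency ratio = 17.23 / 63.78 × 100 = 27.01
Total dependency ratio = (18.99 + 17.23) / 63.78 × 100 = 36.22 / 63.78 × 100 = 56.79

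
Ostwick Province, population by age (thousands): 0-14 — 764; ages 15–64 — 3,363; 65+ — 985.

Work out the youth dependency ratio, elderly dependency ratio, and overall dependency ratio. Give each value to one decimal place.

Youth dependency ratio: 22.7
Old-age dependency ratio: 29.3
Total dependency ratio: 52.0

Youth dependency ratio = 764 / 3,363 × 100 = 22.7
Old-age dependency ratio = 985 / 3,363 × 100 = 29.3
Total dependency ratio = (764 + 985) / 3,363 × 100 = 1,749 / 3,363 × 100 = 52.0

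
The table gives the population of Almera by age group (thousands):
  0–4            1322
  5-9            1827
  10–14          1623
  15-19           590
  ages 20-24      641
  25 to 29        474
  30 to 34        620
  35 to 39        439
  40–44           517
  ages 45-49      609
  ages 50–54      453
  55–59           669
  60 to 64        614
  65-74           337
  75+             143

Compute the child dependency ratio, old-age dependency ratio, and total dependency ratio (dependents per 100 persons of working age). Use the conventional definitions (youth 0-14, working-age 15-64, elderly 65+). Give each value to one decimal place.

0–14: 1322 + 1827 + 1623 = 4772
15–64: 590 + 641 + 474 + 620 + 439 + 517 + 609 + 453 + 669 + 614 = 5626
65+: 337 + 143 = 480
Youth dependency ratio = 4772 / 5626 × 100 = 84.8
Old-age dependency ratio = 480 / 5626 × 100 = 8.5
Total dependency ratio = (4772 + 480) / 5626 × 100 = 5252 / 5626 × 100 = 93.4

Youth dependency ratio: 84.8
Old-age dependency ratio: 8.5
Total dependency ratio: 93.4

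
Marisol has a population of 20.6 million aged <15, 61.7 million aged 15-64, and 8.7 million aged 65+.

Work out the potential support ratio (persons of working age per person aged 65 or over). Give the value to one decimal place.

Potential support ratio: 7.1

Potential support ratio = 61.7 / 8.7 = 7.1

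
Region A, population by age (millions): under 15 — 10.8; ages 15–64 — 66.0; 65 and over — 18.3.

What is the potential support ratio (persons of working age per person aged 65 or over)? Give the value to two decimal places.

Potential support ratio: 3.61

Potential support ratio = 66.0 / 18.3 = 3.61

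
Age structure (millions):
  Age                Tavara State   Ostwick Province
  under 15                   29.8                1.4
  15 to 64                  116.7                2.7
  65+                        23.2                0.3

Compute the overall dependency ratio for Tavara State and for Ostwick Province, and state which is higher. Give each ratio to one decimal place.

Tavara State: (29.8 + 23.2) / 116.7 × 100 = 53.0 / 116.7 × 100 = 45.4
Ostwick Province: (1.4 + 0.3) / 2.7 × 100 = 1.7 / 2.7 × 100 = 63.0

Tavara State: 45.4
Ostwick Province: 63.0
Higher: Ostwick Province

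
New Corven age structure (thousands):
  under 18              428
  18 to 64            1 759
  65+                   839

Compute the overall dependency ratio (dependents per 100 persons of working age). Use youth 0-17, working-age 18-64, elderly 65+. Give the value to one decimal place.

Total dependency ratio = (428 + 839) / 1 759 × 100 = 1 267 / 1 759 × 100 = 72.0

Total dependency ratio: 72.0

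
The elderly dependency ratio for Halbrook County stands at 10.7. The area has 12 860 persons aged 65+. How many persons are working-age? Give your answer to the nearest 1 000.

Old-age dependency ratio = elderly / working-age × 100
10.7 = 12 860 / W × 100
⇒ 120 000

Working-age: 120 000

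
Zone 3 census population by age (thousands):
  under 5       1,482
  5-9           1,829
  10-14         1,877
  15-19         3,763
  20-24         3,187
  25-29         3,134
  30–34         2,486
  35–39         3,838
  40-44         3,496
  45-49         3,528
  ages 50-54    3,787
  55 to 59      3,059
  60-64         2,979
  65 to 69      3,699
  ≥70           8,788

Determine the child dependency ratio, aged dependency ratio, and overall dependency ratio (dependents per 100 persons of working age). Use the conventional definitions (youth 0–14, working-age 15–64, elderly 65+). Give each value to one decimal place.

Youth dependency ratio: 15.6
Old-age dependency ratio: 37.5
Total dependency ratio: 53.1

0–14: 1,482 + 1,829 + 1,877 = 5,188
15–64: 3,763 + 3,187 + 3,134 + 2,486 + 3,838 + 3,496 + 3,528 + 3,787 + 3,059 + 2,979 = 33,257
65+: 3,699 + 8,788 = 12,487
Youth dependency ratio = 5,188 / 33,257 × 100 = 15.6
Old-age dependency ratio = 12,487 / 33,257 × 100 = 37.5
Total dependency ratio = (5,188 + 12,487) / 33,257 × 100 = 17,675 / 33,257 × 100 = 53.1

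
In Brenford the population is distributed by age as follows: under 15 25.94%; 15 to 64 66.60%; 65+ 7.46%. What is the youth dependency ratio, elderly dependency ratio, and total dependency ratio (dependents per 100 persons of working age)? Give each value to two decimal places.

Youth dependency ratio = 25.94 / 66.60 × 100 = 38.95
Old-age dependency ratio = 7.46 / 66.60 × 100 = 11.20
Total dependency ratio = (25.94 + 7.46) / 66.60 × 100 = 33.40 / 66.60 × 100 = 50.15

Youth dependency ratio: 38.95
Old-age dependency ratio: 11.20
Total dependency ratio: 50.15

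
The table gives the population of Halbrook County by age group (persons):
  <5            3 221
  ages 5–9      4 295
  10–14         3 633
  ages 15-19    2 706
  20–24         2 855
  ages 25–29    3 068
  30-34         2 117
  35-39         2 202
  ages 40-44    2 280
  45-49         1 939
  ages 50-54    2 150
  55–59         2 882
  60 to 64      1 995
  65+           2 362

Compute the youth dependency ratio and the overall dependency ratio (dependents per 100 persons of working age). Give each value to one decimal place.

Youth dependency ratio: 46.1
Total dependency ratio: 55.8

0–14: 3 221 + 4 295 + 3 633 = 11 149
15–64: 2 706 + 2 855 + 3 068 + 2 117 + 2 202 + 2 280 + 1 939 + 2 150 + 2 882 + 1 995 = 24 194
65+: 2 362
Youth dependency ratio = 11 149 / 24 194 × 100 = 46.1
Total dependency ratio = (11 149 + 2 362) / 24 194 × 100 = 13 511 / 24 194 × 100 = 55.8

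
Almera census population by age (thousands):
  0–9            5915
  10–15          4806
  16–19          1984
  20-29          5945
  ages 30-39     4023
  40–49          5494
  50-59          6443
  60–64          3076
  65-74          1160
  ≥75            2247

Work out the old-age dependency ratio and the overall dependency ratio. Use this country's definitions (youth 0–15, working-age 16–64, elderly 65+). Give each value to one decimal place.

Old-age dependency ratio: 12.6
Total dependency ratio: 52.4

0–15: 5915 + 4806 = 10721
16–64: 1984 + 5945 + 4023 + 5494 + 6443 + 3076 = 26965
65+: 1160 + 2247 = 3407
Old-age dependency ratio = 3407 / 26965 × 100 = 12.6
Total dependency ratio = (10721 + 3407) / 26965 × 100 = 14128 / 26965 × 100 = 52.4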